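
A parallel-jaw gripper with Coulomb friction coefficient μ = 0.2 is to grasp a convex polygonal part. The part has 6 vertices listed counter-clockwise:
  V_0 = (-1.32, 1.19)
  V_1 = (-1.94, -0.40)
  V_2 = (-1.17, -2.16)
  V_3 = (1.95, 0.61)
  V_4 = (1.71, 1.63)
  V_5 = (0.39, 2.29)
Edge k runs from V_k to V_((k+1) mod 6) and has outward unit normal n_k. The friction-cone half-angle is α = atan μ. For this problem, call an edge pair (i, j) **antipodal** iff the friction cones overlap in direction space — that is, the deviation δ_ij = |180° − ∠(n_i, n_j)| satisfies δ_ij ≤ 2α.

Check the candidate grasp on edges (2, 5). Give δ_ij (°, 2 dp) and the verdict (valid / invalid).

δ = 8.85°, valid

α = atan 0.2 = 11.31°;  2α = 22.62°
edge 2: e_2 = (+3.12, +2.77);  n_2 = (+0.6639, -0.7478)
edge 5: e_5 = (-1.71, -1.10);  n_5 = (-0.5410, +0.8410)
∠(n_2, n_5) = 171.15°
δ = |180° − 171.15°| = 8.85°
8.85° ≤ 2α = 22.62°  →  valid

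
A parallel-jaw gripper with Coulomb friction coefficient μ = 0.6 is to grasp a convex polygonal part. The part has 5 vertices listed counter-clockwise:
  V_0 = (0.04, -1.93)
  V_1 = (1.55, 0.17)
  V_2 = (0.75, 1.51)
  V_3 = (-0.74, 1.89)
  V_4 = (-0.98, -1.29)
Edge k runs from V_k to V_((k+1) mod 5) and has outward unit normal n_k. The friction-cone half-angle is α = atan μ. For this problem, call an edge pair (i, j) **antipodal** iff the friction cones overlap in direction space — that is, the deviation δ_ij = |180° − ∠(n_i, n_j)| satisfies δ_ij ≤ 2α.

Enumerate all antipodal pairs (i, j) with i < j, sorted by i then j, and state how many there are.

α = atan 0.6 = 30.96°;  2α = 61.93°
n_0 = (+0.8119, -0.5838)
n_1 = (+0.8586, +0.5126)
n_2 = (+0.2471, +0.9690)
n_3 = (-0.9972, +0.0753)
n_4 = (-0.5315, -0.8471)
  (0,1): δ = 113.44°  ·
  (0,2): δ = 68.59°  ·
  (0,3): δ = 31.40°  ✓
  (0,4): δ = 93.61°  ·
  (1,2): δ = 135.15°  ·
  (1,3): δ = 35.15°  ✓
  (1,4): δ = 27.06°  ✓
  (2,3): δ = 80.01°  ·
  (2,4): δ = 17.80°  ✓
  (3,4): δ = 117.79°  ·
antipodal pairs: 4

count = 4; pairs: (0,3), (1,3), (1,4), (2,4)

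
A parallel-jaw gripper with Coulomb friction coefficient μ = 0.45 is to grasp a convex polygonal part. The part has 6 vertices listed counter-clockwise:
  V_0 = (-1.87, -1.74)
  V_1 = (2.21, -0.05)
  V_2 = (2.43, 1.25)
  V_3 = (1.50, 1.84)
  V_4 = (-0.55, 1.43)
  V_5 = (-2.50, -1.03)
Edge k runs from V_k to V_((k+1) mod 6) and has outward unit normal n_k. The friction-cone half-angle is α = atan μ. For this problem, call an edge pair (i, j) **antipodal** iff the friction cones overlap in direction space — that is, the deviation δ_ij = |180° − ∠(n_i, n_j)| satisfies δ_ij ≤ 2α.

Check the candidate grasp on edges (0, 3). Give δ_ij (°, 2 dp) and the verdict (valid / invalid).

α = atan 0.45 = 24.23°;  2α = 48.46°
edge 0: e_0 = (+4.08, +1.69);  n_0 = (+0.3827, -0.9239)
edge 3: e_3 = (-2.05, -0.41);  n_3 = (-0.1961, +0.9806)
∠(n_0, n_3) = 168.81°
δ = |180° − 168.81°| = 11.19°
11.19° ≤ 2α = 48.46°  →  valid

δ = 11.19°, valid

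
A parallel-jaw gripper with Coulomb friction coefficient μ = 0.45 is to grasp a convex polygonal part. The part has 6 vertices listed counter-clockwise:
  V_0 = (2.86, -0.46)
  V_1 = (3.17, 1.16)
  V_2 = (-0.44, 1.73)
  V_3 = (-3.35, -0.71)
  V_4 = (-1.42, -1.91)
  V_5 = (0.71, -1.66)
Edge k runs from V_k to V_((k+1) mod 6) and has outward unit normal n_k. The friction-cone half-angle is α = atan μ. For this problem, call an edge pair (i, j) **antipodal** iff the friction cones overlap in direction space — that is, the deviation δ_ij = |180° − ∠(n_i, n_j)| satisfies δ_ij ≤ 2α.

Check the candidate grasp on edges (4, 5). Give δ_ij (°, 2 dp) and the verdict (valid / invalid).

α = atan 0.45 = 24.23°;  2α = 48.46°
edge 4: e_4 = (+2.13, +0.25);  n_4 = (+0.1166, -0.9932)
edge 5: e_5 = (+2.15, +1.20);  n_5 = (+0.4874, -0.8732)
∠(n_4, n_5) = 22.47°
δ = |180° − 22.47°| = 157.53°
157.53° > 2α = 48.46°  →  invalid

δ = 157.53°, invalid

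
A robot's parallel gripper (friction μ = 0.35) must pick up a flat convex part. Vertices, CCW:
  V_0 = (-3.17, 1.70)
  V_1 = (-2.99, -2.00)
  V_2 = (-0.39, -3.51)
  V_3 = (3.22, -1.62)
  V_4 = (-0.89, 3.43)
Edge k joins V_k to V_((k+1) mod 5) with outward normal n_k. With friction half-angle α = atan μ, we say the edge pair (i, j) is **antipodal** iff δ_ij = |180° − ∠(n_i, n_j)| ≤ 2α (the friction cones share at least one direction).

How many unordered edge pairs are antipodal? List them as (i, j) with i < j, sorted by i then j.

α = atan 0.35 = 19.29°;  2α = 38.58°
n_0 = (-0.9988, -0.0486)
n_1 = (-0.5022, -0.8647)
n_2 = (+0.4638, -0.8859)
n_3 = (+0.7756, +0.6312)
n_4 = (-0.6045, +0.7966)
  (0,1): δ = 122.93°  ·
  (0,2): δ = 65.15°  ·
  (0,3): δ = 36.36°  ✓
  (0,4): δ = 124.41°  ·
  (1,2): δ = 122.22°  ·
  (1,3): δ = 20.71°  ✓
  (1,4): δ = 67.34°  ·
  (2,3): δ = 78.49°  ·
  (2,4): δ = 9.56°  ✓
  (3,4): δ = 91.95°  ·
antipodal pairs: 3

count = 3; pairs: (0,3), (1,3), (2,4)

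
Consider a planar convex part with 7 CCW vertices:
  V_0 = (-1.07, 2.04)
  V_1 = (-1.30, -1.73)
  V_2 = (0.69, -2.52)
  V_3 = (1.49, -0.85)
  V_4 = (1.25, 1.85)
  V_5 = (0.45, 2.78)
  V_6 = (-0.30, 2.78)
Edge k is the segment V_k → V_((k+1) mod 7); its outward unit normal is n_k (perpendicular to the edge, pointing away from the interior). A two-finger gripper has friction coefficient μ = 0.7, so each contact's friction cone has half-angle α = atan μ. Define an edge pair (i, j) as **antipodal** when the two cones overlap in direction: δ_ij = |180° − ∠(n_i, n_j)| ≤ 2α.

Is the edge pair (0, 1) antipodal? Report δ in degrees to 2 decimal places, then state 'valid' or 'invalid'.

α = atan 0.7 = 34.99°;  2α = 69.98°
edge 0: e_0 = (-0.23, -3.77);  n_0 = (-0.9981, +0.0609)
edge 1: e_1 = (+1.99, -0.79);  n_1 = (-0.3690, -0.9294)
∠(n_0, n_1) = 71.84°
δ = |180° − 71.84°| = 108.16°
108.16° > 2α = 69.98°  →  invalid

δ = 108.16°, invalid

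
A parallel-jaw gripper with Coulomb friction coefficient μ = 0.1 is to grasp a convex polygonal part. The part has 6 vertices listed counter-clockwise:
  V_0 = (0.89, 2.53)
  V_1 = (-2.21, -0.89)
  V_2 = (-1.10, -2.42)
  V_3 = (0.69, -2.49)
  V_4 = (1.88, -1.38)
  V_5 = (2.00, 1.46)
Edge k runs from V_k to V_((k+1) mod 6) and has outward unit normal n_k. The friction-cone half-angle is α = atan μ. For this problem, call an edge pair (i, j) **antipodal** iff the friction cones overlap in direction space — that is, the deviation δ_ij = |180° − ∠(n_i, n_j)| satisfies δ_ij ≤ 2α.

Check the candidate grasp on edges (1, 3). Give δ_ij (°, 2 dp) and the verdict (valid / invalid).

α = atan 0.1 = 5.71°;  2α = 11.42°
edge 1: e_1 = (+1.11, -1.53);  n_1 = (-0.8094, -0.5872)
edge 3: e_3 = (+1.19, +1.11);  n_3 = (+0.6821, -0.7313)
∠(n_1, n_3) = 97.05°
δ = |180° − 97.05°| = 82.95°
82.95° > 2α = 11.42°  →  invalid

δ = 82.95°, invalid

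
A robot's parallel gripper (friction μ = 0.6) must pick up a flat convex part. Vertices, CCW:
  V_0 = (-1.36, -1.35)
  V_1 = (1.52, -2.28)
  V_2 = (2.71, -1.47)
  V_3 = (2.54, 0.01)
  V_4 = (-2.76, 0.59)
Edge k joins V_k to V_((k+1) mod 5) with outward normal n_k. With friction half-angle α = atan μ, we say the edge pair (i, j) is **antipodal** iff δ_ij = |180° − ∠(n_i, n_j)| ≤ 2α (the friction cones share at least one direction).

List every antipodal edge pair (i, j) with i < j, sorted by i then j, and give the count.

α = atan 0.6 = 30.96°;  2α = 61.93°
n_0 = (-0.3073, -0.9516)
n_1 = (+0.5627, -0.8267)
n_2 = (+0.9935, +0.1141)
n_3 = (+0.1088, +0.9941)
n_4 = (-0.8109, -0.5852)
  (0,1): δ = 127.86°  ·
  (0,2): δ = 65.55°  ·
  (0,3): δ = 11.65°  ✓
  (0,4): δ = 143.71°  ·
  (1,2): δ = 117.69°  ·
  (1,3): δ = 40.49°  ✓
  (1,4): δ = 91.57°  ·
  (2,3): δ = 102.80°  ·
  (2,4): δ = 29.26°  ✓
  (3,4): δ = 47.94°  ✓
antipodal pairs: 4

count = 4; pairs: (0,3), (1,3), (2,4), (3,4)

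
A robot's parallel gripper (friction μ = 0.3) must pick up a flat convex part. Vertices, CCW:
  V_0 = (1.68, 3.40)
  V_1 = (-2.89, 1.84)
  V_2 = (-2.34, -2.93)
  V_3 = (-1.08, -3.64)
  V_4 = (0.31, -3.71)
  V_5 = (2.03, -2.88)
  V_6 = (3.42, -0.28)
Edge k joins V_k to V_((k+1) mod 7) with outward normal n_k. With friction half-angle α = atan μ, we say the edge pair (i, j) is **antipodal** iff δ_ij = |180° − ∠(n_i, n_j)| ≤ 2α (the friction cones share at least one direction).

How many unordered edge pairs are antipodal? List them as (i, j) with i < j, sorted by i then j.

α = atan 0.3 = 16.70°;  2α = 33.40°
n_0 = (-0.3231, +0.9464)
n_1 = (-0.9934, -0.1145)
n_2 = (-0.4909, -0.8712)
n_3 = (-0.0503, -0.9987)
n_4 = (+0.4346, -0.9006)
n_5 = (+0.8819, -0.4715)
n_6 = (+0.9040, +0.4275)
  (0,1): δ = 102.27°  ·
  (0,2): δ = 48.25°  ·
  (0,3): δ = 21.73°  ✓
  (0,4): δ = 6.91°  ✓
  (0,5): δ = 43.02°  ·
  (0,6): δ = 96.46°  ·
  (1,2): δ = 125.98°  ·
  (1,3): δ = 99.46°  ·
  (1,4): δ = 70.82°  ·
  (1,5): δ = 34.71°  ·
  (1,6): δ = 18.73°  ✓
  (2,3): δ = 153.48°  ·
  (2,4): δ = 124.84°  ·
  (2,5): δ = 88.73°  ·
  (2,6): δ = 35.29°  ·
  (3,4): δ = 151.36°  ·
  (3,5): δ = 115.25°  ·
  (3,6): δ = 61.81°  ·
  (4,5): δ = 143.89°  ·
  (4,6): δ = 90.45°  ·
  (5,6): δ = 126.56°  ·
antipodal pairs: 3

count = 3; pairs: (0,3), (0,4), (1,6)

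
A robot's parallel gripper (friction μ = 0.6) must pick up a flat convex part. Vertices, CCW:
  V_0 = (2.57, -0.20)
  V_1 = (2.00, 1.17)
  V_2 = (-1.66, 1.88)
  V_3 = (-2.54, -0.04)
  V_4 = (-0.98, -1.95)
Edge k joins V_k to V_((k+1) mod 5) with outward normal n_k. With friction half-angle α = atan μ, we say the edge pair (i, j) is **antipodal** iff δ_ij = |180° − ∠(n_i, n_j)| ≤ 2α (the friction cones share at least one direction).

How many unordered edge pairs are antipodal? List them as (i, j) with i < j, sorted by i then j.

α = atan 0.6 = 30.96°;  2α = 61.93°
n_0 = (+0.9233, +0.3841)
n_1 = (+0.1904, +0.9817)
n_2 = (-0.9091, +0.4167)
n_3 = (-0.7745, -0.6326)
n_4 = (+0.4422, -0.8969)
  (0,1): δ = 123.57°  ·
  (0,2): δ = 47.21°  ✓
  (0,3): δ = 16.65°  ✓
  (0,4): δ = 93.65°  ·
  (1,2): δ = 103.65°  ·
  (1,3): δ = 39.78°  ✓
  (1,4): δ = 37.22°  ✓
  (2,3): δ = 116.14°  ·
  (2,4): δ = 39.14°  ✓
  (3,4): δ = 103.00°  ·
antipodal pairs: 5

count = 5; pairs: (0,2), (0,3), (1,3), (1,4), (2,4)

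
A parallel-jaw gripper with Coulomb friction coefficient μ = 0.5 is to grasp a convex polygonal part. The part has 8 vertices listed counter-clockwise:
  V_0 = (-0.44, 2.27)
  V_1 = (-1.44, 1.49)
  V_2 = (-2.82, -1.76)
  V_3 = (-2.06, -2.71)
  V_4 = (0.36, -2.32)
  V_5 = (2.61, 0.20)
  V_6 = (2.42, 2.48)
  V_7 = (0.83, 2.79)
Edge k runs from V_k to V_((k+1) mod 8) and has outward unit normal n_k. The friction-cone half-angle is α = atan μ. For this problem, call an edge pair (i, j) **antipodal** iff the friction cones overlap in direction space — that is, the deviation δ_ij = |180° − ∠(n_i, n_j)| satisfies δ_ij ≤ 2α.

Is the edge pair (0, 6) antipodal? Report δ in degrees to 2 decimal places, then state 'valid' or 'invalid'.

δ = 131.01°, invalid

α = atan 0.5 = 26.57°;  2α = 53.13°
edge 0: e_0 = (-1.00, -0.78);  n_0 = (-0.6150, +0.7885)
edge 6: e_6 = (-1.59, +0.31);  n_6 = (+0.1914, +0.9815)
∠(n_0, n_6) = 48.99°
δ = |180° − 48.99°| = 131.01°
131.01° > 2α = 53.13°  →  invalid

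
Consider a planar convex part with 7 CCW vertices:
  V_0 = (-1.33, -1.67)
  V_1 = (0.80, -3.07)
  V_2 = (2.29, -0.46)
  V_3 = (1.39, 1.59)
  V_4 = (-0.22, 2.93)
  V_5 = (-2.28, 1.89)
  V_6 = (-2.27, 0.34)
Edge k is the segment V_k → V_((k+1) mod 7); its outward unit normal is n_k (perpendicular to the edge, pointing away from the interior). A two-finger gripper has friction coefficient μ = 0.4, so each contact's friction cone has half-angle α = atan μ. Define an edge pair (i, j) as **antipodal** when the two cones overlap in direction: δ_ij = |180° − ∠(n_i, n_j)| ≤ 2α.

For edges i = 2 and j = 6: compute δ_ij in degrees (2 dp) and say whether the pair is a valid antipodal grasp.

α = atan 0.4 = 21.80°;  2α = 43.60°
edge 2: e_2 = (-0.90, +2.05);  n_2 = (+0.9156, +0.4020)
edge 6: e_6 = (+0.94, -2.01);  n_6 = (-0.9058, -0.4236)
∠(n_2, n_6) = 178.64°
δ = |180° − 178.64°| = 1.36°
1.36° ≤ 2α = 43.60°  →  valid

δ = 1.36°, valid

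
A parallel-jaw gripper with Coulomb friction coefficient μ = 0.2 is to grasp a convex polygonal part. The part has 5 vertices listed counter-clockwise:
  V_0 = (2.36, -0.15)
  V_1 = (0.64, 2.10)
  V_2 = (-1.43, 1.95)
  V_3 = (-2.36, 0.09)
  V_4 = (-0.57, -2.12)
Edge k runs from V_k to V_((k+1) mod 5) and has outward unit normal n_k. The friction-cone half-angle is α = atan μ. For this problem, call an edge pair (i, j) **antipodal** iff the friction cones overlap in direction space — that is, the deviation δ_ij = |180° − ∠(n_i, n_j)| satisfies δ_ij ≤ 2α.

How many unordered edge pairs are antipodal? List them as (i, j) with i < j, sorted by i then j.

α = atan 0.2 = 11.31°;  2α = 22.62°
n_0 = (+0.7945, +0.6073)
n_1 = (-0.0723, +0.9974)
n_2 = (-0.8944, +0.4472)
n_3 = (-0.7771, -0.6294)
n_4 = (+0.5580, -0.8299)
  (0,1): δ = 123.25°  ·
  (0,2): δ = 63.96°  ·
  (0,3): δ = 1.61°  ✓
  (0,4): δ = 86.52°  ·
  (1,2): δ = 120.71°  ·
  (1,3): δ = 55.14°  ·
  (1,4): δ = 29.77°  ·
  (2,3): δ = 114.43°  ·
  (2,4): δ = 29.52°  ·
  (3,4): δ = 95.09°  ·
antipodal pairs: 1

count = 1; pairs: (0,3)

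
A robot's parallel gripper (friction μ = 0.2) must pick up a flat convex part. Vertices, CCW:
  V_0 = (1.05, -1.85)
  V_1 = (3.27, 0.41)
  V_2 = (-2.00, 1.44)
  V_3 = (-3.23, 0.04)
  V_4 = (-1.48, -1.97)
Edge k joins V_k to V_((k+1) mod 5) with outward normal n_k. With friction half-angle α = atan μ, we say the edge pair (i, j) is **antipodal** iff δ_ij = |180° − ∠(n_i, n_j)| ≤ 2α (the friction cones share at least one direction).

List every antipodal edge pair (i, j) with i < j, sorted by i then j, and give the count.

α = atan 0.2 = 11.31°;  2α = 22.62°
n_0 = (+0.7134, -0.7008)
n_1 = (+0.1918, +0.9814)
n_2 = (-0.7512, +0.6600)
n_3 = (-0.7542, -0.6566)
n_4 = (+0.0474, -0.9989)
  (0,1): δ = 56.57°  ·
  (0,2): δ = 3.19°  ✓
  (0,3): δ = 85.53°  ·
  (0,4): δ = 137.20°  ·
  (1,2): δ = 120.24°  ·
  (1,3): δ = 37.90°  ·
  (1,4): δ = 13.77°  ✓
  (2,3): δ = 97.65°  ·
  (2,4): δ = 45.98°  ·
  (3,4): δ = 128.33°  ·
antipodal pairs: 2

count = 2; pairs: (0,2), (1,4)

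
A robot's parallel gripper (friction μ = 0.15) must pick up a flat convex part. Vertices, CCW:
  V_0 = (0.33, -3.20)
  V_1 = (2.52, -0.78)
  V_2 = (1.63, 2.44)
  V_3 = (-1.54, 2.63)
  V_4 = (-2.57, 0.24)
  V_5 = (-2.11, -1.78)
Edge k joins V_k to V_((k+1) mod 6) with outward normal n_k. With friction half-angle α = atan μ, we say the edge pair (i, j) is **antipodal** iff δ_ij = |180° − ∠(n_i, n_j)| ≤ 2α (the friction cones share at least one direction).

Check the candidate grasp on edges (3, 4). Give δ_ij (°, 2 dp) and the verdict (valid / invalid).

δ = 143.86°, invalid

α = atan 0.15 = 8.53°;  2α = 17.06°
edge 3: e_3 = (-1.03, -2.39);  n_3 = (-0.9183, +0.3958)
edge 4: e_4 = (+0.46, -2.02);  n_4 = (-0.9750, -0.2220)
∠(n_3, n_4) = 36.14°
δ = |180° − 36.14°| = 143.86°
143.86° > 2α = 17.06°  →  invalid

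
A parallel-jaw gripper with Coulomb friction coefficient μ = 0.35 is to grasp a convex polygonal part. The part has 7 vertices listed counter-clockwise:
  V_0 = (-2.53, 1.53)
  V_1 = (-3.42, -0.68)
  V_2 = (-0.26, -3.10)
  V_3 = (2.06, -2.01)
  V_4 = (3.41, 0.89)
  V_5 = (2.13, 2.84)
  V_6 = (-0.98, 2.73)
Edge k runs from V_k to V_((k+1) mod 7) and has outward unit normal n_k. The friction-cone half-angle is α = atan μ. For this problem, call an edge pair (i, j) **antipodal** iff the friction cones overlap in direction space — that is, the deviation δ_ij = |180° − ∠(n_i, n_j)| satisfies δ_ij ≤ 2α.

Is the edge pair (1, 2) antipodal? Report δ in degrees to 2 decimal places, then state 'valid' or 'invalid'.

α = atan 0.35 = 19.29°;  2α = 38.58°
edge 1: e_1 = (+3.16, -2.42);  n_1 = (-0.6080, -0.7939)
edge 2: e_2 = (+2.32, +1.09);  n_2 = (+0.4252, -0.9051)
∠(n_1, n_2) = 62.61°
δ = |180° − 62.61°| = 117.39°
117.39° > 2α = 38.58°  →  invalid

δ = 117.39°, invalid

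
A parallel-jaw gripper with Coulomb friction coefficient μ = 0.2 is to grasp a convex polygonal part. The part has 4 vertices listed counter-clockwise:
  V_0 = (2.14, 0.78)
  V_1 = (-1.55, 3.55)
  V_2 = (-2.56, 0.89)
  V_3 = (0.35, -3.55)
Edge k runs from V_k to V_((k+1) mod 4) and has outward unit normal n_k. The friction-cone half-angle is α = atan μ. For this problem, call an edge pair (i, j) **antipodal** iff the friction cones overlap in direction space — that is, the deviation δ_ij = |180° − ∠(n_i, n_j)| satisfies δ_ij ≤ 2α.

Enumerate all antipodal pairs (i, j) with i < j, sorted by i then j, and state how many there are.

α = atan 0.2 = 11.31°;  2α = 22.62°
n_0 = (+0.6003, +0.7997)
n_1 = (-0.9349, +0.3550)
n_2 = (-0.8364, -0.5482)
n_3 = (+0.9241, -0.3820)
  (0,1): δ = 73.90°  ·
  (0,2): δ = 19.86°  ✓
  (0,3): δ = 104.43°  ·
  (1,2): δ = 125.97°  ·
  (1,3): δ = 1.67°  ✓
  (2,3): δ = 55.70°  ·
antipodal pairs: 2

count = 2; pairs: (0,2), (1,3)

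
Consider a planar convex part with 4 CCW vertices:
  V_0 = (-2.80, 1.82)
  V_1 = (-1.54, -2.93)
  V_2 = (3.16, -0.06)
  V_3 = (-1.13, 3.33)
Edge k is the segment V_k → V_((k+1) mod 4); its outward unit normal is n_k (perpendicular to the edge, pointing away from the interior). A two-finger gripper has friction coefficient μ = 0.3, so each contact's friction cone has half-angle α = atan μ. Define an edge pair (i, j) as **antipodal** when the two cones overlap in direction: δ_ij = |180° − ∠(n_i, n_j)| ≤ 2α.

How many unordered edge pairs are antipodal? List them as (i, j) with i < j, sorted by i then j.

α = atan 0.3 = 16.70°;  2α = 33.40°
n_0 = (-0.9666, -0.2564)
n_1 = (+0.5212, -0.8535)
n_2 = (+0.6200, +0.7846)
n_3 = (-0.6707, +0.7417)
  (0,1): δ = 73.45°  ·
  (0,2): δ = 36.83°  ·
  (0,3): δ = 117.26°  ·
  (1,2): δ = 69.73°  ·
  (1,3): δ = 10.71°  ✓
  (2,3): δ = 99.56°  ·
antipodal pairs: 1

count = 1; pairs: (1,3)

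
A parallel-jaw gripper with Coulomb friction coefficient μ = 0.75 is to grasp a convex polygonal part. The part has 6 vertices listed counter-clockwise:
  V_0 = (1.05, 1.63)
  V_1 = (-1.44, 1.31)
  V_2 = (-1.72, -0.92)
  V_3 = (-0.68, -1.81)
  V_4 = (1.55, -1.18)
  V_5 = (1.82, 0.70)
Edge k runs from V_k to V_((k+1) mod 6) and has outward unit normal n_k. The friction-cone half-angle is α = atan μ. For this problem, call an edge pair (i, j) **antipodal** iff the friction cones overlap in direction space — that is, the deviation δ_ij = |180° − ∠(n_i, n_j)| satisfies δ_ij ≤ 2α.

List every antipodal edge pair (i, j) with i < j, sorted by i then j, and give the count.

count = 8; pairs: (0,2), (0,3), (1,3), (1,4), (1,5), (2,4), (2,5), (3,5)

α = atan 0.75 = 36.87°;  2α = 73.74°
n_0 = (-0.1275, +0.9918)
n_1 = (-0.9922, +0.1246)
n_2 = (-0.6502, -0.7598)
n_3 = (+0.2719, -0.9623)
n_4 = (+0.9898, -0.1422)
n_5 = (+0.7703, +0.6377)
  (0,1): δ = 104.48°  ·
  (0,2): δ = 47.88°  ✓
  (0,3): δ = 8.45°  ✓
  (0,4): δ = 74.50°  ·
  (0,5): δ = 122.30°  ·
  (1,2): δ = 123.40°  ·
  (1,3): δ = 67.07°  ✓
  (1,4): δ = 1.02°  ✓
  (1,5): δ = 46.78°  ✓
  (2,3): δ = 123.67°  ·
  (2,4): δ = 57.62°  ✓
  (2,5): δ = 9.82°  ✓
  (3,4): δ = 113.95°  ·
  (3,5): δ = 66.15°  ✓
  (4,5): δ = 132.20°  ·
antipodal pairs: 8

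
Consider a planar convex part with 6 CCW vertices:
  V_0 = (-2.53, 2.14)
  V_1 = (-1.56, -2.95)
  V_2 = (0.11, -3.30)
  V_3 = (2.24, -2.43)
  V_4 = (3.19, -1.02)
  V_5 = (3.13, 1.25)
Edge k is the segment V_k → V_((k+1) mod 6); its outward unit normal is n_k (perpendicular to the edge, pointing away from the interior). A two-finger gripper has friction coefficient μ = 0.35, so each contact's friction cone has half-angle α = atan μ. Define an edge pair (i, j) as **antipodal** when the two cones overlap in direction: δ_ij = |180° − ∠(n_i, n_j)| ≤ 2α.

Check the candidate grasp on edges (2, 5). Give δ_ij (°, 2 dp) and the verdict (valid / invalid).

α = atan 0.35 = 19.29°;  2α = 38.58°
edge 2: e_2 = (+2.13, +0.87);  n_2 = (+0.3781, -0.9258)
edge 5: e_5 = (-5.66, +0.89);  n_5 = (+0.1553, +0.9879)
∠(n_2, n_5) = 148.85°
δ = |180° − 148.85°| = 31.15°
31.15° ≤ 2α = 38.58°  →  valid

δ = 31.15°, valid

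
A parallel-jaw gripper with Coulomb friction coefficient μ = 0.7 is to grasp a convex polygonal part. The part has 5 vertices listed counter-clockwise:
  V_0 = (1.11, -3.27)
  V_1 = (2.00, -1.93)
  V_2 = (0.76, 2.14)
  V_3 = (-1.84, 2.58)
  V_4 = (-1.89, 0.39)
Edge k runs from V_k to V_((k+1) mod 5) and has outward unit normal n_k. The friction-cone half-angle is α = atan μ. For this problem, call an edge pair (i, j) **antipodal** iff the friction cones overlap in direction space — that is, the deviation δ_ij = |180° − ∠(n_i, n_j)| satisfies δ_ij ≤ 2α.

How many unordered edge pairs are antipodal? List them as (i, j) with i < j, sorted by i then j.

count = 5; pairs: (0,2), (0,3), (1,3), (1,4), (2,4)

α = atan 0.7 = 34.99°;  2α = 69.98°
n_0 = (+0.8330, -0.5533)
n_1 = (+0.9566, +0.2914)
n_2 = (+0.1669, +0.9860)
n_3 = (-0.9997, +0.0228)
n_4 = (-0.7734, -0.6339)
  (0,1): δ = 129.46°  ·
  (0,2): δ = 66.01°  ✓
  (0,3): δ = 32.28°  ✓
  (0,4): δ = 72.93°  ·
  (1,2): δ = 116.55°  ·
  (1,3): δ = 18.25°  ✓
  (1,4): δ = 22.40°  ✓
  (2,3): δ = 81.70°  ·
  (2,4): δ = 41.05°  ✓
  (3,4): δ = 139.35°  ·
antipodal pairs: 5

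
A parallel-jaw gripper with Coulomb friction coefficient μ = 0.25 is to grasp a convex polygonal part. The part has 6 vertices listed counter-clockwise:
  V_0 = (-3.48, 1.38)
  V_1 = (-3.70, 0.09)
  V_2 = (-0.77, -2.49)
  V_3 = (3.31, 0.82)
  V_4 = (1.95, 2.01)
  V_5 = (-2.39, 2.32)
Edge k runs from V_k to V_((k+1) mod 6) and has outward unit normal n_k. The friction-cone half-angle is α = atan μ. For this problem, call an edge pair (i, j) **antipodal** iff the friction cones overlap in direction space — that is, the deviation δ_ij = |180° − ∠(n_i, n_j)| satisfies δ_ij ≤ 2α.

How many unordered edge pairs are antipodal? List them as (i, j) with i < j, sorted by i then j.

α = atan 0.25 = 14.04°;  2α = 28.07°
n_0 = (-0.9858, +0.1681)
n_1 = (-0.6609, -0.7505)
n_2 = (+0.6300, -0.7766)
n_3 = (+0.6585, +0.7526)
n_4 = (+0.0712, +0.9975)
n_5 = (-0.6531, +0.7573)
  (0,1): δ = 121.69°  ·
  (0,2): δ = 41.27°  ·
  (0,3): δ = 58.49°  ·
  (0,4): δ = 95.59°  ·
  (0,5): δ = 140.45°  ·
  (1,2): δ = 99.58°  ·
  (1,3): δ = 0.18°  ✓
  (1,4): δ = 37.28°  ·
  (1,5): δ = 82.14°  ·
  (2,3): δ = 80.24°  ·
  (2,4): δ = 43.14°  ·
  (2,5): δ = 1.72°  ✓
  (3,4): δ = 142.90°  ·
  (3,5): δ = 98.04°  ·
  (4,5): δ = 135.14°  ·
antipodal pairs: 2

count = 2; pairs: (1,3), (2,5)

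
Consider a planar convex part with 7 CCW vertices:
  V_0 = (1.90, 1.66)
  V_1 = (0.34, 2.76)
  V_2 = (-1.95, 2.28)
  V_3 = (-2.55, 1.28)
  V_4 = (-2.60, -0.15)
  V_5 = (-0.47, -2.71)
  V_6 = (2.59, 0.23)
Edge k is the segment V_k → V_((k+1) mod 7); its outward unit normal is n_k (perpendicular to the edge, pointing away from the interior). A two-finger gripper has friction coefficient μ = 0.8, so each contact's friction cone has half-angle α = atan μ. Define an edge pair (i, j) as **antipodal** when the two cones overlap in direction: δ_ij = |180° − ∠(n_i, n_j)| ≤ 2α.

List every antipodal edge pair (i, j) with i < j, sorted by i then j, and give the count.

α = atan 0.8 = 38.66°;  2α = 77.32°
n_0 = (+0.5763, +0.8173)
n_1 = (-0.2051, +0.9787)
n_2 = (-0.8575, +0.5145)
n_3 = (-0.9994, +0.0349)
n_4 = (-0.7687, -0.6396)
n_5 = (+0.6928, -0.7211)
n_6 = (+0.9006, +0.4346)
  (0,1): δ = 132.97°  ·
  (0,2): δ = 85.78°  ·
  (0,3): δ = 56.81°  ✓
  (0,4): δ = 15.05°  ✓
  (0,5): δ = 79.04°  ·
  (0,6): δ = 150.95°  ·
  (1,2): δ = 132.80°  ·
  (1,3): δ = 103.84°  ·
  (1,4): δ = 62.08°  ✓
  (1,5): δ = 32.02°  ✓
  (1,6): δ = 103.92°  ·
  (2,3): δ = 151.04°  ·
  (2,4): δ = 109.27°  ·
  (2,5): δ = 15.18°  ✓
  (2,6): δ = 56.72°  ✓
  (3,4): δ = 138.24°  ·
  (3,5): δ = 44.14°  ✓
  (3,6): δ = 27.76°  ✓
  (4,5): δ = 85.91°  ·
  (4,6): δ = 14.00°  ✓
  (5,6): δ = 108.10°  ·
antipodal pairs: 9

count = 9; pairs: (0,3), (0,4), (1,4), (1,5), (2,5), (2,6), (3,5), (3,6), (4,6)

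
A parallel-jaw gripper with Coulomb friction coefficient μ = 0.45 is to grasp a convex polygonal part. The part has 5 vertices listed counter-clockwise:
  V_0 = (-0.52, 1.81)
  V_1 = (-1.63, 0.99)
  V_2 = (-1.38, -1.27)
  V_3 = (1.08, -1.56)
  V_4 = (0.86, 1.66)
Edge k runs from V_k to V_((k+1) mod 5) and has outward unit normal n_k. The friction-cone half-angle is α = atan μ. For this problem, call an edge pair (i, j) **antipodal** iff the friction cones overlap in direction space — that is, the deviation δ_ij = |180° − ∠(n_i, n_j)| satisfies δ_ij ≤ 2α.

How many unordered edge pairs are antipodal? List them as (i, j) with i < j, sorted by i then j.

α = atan 0.45 = 24.23°;  2α = 48.46°
n_0 = (-0.5942, +0.8043)
n_1 = (-0.9939, -0.1099)
n_2 = (-0.1171, -0.9931)
n_3 = (+0.9977, +0.0682)
n_4 = (+0.1081, +0.9941)
  (0,1): δ = 120.14°  ·
  (0,2): δ = 43.18°  ✓
  (0,3): δ = 57.45°  ·
  (0,4): δ = 137.34°  ·
  (1,2): δ = 103.04°  ·
  (1,3): δ = 2.40°  ✓
  (1,4): δ = 77.48°  ·
  (2,3): δ = 79.37°  ·
  (2,4): δ = 0.52°  ✓
  (3,4): δ = 100.11°  ·
antipodal pairs: 3

count = 3; pairs: (0,2), (1,3), (2,4)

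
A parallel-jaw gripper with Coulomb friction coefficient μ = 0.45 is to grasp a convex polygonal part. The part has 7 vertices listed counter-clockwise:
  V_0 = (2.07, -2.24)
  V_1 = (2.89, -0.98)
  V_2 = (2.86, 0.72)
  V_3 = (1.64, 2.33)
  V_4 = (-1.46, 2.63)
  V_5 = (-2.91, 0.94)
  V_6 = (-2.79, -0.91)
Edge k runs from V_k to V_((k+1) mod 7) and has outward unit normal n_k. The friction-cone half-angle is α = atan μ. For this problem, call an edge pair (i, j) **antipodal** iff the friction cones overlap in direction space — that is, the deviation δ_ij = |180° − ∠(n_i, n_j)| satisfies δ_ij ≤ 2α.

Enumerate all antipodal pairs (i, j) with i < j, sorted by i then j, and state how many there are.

count = 7; pairs: (0,4), (0,5), (1,4), (1,5), (2,5), (2,6), (3,6)

α = atan 0.45 = 24.23°;  2α = 48.46°
n_0 = (+0.8381, -0.5455)
n_1 = (+0.9998, +0.0176)
n_2 = (+0.7970, +0.6040)
n_3 = (+0.0963, +0.9954)
n_4 = (-0.7589, +0.6512)
n_5 = (-0.9979, -0.0647)
n_6 = (-0.2640, -0.9645)
  (0,1): δ = 145.93°  ·
  (0,2): δ = 109.79°  ·
  (0,3): δ = 62.47°  ·
  (0,4): δ = 7.57°  ✓
  (0,5): δ = 36.77°  ✓
  (0,6): δ = 107.75°  ·
  (1,2): δ = 143.86°  ·
  (1,3): δ = 96.54°  ·
  (1,4): δ = 41.64°  ✓
  (1,5): δ = 2.70°  ✓
  (1,6): δ = 73.68°  ·
  (2,3): δ = 132.68°  ·
  (2,4): δ = 77.78°  ·
  (2,5): δ = 33.44°  ✓
  (2,6): δ = 37.54°  ✓
  (3,4): δ = 125.10°  ·
  (3,5): δ = 80.76°  ·
  (3,6): δ = 9.78°  ✓
  (4,5): δ = 135.66°  ·
  (4,6): δ = 64.68°  ·
  (5,6): δ = 109.02°  ·
antipodal pairs: 7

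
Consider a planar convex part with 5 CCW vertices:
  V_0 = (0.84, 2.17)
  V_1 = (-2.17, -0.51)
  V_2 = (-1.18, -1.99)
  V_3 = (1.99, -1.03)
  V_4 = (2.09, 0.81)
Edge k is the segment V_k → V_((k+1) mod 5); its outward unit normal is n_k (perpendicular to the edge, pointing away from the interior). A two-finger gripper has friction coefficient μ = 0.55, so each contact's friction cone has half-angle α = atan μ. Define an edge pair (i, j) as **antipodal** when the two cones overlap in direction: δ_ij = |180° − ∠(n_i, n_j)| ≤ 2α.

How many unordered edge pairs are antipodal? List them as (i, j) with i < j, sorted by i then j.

count = 4; pairs: (0,2), (0,3), (1,3), (1,4)

α = atan 0.55 = 28.81°;  2α = 57.62°
n_0 = (-0.6650, +0.7469)
n_1 = (-0.8312, -0.5560)
n_2 = (+0.2898, -0.9571)
n_3 = (+0.9985, -0.0543)
n_4 = (+0.7363, +0.6767)
  (0,1): δ = 97.90°  ·
  (0,2): δ = 24.83°  ✓
  (0,3): δ = 45.21°  ✓
  (0,4): δ = 90.91°  ·
  (1,2): δ = 106.93°  ·
  (1,3): δ = 36.89°  ✓
  (1,4): δ = 8.81°  ✓
  (2,3): δ = 109.96°  ·
  (2,4): δ = 64.26°  ·
  (3,4): δ = 134.30°  ·
antipodal pairs: 4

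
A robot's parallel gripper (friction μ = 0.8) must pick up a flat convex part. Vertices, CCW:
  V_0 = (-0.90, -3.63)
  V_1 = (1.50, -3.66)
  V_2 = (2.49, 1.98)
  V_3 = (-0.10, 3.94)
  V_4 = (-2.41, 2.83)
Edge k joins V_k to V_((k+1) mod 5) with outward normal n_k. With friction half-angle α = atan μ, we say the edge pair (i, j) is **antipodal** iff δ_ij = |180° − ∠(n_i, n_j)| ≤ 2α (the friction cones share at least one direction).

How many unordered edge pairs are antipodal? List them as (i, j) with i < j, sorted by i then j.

α = atan 0.8 = 38.66°;  2α = 77.32°
n_0 = (-0.0125, -0.9999)
n_1 = (+0.9849, -0.1729)
n_2 = (+0.6034, +0.7974)
n_3 = (-0.4331, +0.9013)
n_4 = (-0.9738, -0.2276)
  (0,1): δ = 99.24°  ·
  (0,2): δ = 36.40°  ✓
  (0,3): δ = 26.38°  ✓
  (0,4): δ = 103.87°  ·
  (1,2): δ = 117.16°  ·
  (1,3): δ = 54.38°  ✓
  (1,4): δ = 23.11°  ✓
  (2,3): δ = 117.22°  ·
  (2,4): δ = 39.73°  ✓
  (3,4): δ = 102.51°  ·
antipodal pairs: 5

count = 5; pairs: (0,2), (0,3), (1,3), (1,4), (2,4)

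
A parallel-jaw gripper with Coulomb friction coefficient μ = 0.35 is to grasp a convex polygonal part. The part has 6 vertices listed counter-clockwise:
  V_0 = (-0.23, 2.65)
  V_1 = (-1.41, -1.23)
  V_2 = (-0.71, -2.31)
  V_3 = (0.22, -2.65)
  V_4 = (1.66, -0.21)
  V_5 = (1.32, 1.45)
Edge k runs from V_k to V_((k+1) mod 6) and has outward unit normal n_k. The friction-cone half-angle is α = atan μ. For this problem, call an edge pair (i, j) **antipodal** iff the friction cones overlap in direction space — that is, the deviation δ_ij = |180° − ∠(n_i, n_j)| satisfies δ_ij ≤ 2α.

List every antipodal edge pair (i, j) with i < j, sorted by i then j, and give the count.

count = 5; pairs: (0,3), (0,4), (1,4), (1,5), (2,5)

α = atan 0.35 = 19.29°;  2α = 38.58°
n_0 = (-0.9567, +0.2910)
n_1 = (-0.8392, -0.5439)
n_2 = (-0.3434, -0.9392)
n_3 = (+0.8612, -0.5083)
n_4 = (+0.9797, +0.2007)
n_5 = (+0.6122, +0.7907)
  (0,1): δ = 130.14°  ·
  (0,2): δ = 93.17°  ·
  (0,3): δ = 13.63°  ✓
  (0,4): δ = 28.49°  ✓
  (0,5): δ = 69.17°  ·
  (1,2): δ = 143.03°  ·
  (1,3): δ = 63.50°  ·
  (1,4): δ = 21.37°  ✓
  (1,5): δ = 19.30°  ✓
  (2,3): δ = 100.47°  ·
  (2,4): δ = 58.34°  ·
  (2,5): δ = 17.66°  ✓
  (3,4): δ = 137.88°  ·
  (3,5): δ = 97.20°  ·
  (4,5): δ = 139.32°  ·
antipodal pairs: 5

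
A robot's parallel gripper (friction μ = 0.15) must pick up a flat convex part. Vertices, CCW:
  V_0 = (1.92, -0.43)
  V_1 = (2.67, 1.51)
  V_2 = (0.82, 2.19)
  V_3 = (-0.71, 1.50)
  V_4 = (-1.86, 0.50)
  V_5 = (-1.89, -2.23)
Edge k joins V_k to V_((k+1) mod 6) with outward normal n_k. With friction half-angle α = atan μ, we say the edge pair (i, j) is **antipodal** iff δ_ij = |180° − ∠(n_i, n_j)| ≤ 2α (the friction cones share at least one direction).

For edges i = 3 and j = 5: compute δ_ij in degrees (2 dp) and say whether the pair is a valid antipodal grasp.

α = atan 0.15 = 8.53°;  2α = 17.06°
edge 3: e_3 = (-1.15, -1.00);  n_3 = (-0.6562, +0.7546)
edge 5: e_5 = (+3.81, +1.80);  n_5 = (+0.4272, -0.9042)
∠(n_3, n_5) = 164.28°
δ = |180° − 164.28°| = 15.72°
15.72° ≤ 2α = 17.06°  →  valid

δ = 15.72°, valid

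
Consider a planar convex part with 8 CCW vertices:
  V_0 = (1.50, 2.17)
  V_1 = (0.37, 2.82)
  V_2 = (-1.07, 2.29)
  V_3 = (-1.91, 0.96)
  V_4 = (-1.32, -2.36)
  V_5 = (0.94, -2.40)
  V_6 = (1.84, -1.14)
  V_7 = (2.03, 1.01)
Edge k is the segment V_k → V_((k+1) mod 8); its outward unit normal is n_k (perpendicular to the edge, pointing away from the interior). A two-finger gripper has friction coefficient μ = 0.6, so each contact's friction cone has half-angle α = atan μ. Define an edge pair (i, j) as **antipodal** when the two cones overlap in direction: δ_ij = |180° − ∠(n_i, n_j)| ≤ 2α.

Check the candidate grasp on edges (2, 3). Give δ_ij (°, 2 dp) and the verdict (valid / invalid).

δ = 137.65°, invalid

α = atan 0.6 = 30.96°;  2α = 61.93°
edge 2: e_2 = (-0.84, -1.33);  n_2 = (-0.8455, +0.5340)
edge 3: e_3 = (+0.59, -3.32);  n_3 = (-0.9846, -0.1750)
∠(n_2, n_3) = 42.35°
δ = |180° − 42.35°| = 137.65°
137.65° > 2α = 61.93°  →  invalid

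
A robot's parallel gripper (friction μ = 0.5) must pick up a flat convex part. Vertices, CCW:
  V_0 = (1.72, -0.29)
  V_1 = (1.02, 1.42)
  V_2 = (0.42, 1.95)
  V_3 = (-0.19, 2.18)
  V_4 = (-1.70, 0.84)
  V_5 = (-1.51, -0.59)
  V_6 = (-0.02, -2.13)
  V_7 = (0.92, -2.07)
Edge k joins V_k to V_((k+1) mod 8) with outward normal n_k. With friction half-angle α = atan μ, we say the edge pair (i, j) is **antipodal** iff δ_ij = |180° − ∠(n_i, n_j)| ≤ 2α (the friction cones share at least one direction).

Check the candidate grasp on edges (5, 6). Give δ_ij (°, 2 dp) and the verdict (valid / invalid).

δ = 130.40°, invalid

α = atan 0.5 = 26.57°;  2α = 53.13°
edge 5: e_5 = (+1.49, -1.54);  n_5 = (-0.7187, -0.6953)
edge 6: e_6 = (+0.94, +0.06);  n_6 = (+0.0637, -0.9980)
∠(n_5, n_6) = 49.60°
δ = |180° − 49.60°| = 130.40°
130.40° > 2α = 53.13°  →  invalid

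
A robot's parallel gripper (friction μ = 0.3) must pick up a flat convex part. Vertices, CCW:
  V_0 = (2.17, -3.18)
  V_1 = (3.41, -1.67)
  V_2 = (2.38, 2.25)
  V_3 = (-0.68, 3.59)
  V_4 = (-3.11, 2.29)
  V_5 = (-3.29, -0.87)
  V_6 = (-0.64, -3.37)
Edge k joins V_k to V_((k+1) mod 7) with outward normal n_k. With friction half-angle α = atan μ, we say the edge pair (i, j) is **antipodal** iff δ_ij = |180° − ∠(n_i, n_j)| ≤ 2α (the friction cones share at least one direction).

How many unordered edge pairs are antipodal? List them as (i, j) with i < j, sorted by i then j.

count = 6; pairs: (0,3), (1,4), (1,5), (2,5), (2,6), (3,6)

α = atan 0.3 = 16.70°;  2α = 33.40°
n_0 = (+0.7728, -0.6346)
n_1 = (+0.9672, +0.2541)
n_2 = (+0.4011, +0.9160)
n_3 = (-0.4717, +0.8817)
n_4 = (-0.9984, +0.0569)
n_5 = (-0.6862, -0.7274)
n_6 = (+0.0675, -0.9977)
  (0,1): δ = 125.89°  ·
  (0,2): δ = 74.26°  ·
  (0,3): δ = 22.46°  ✓
  (0,4): δ = 36.13°  ·
  (0,5): δ = 86.06°  ·
  (0,6): δ = 133.26°  ·
  (1,2): δ = 128.37°  ·
  (1,3): δ = 76.58°  ·
  (1,4): δ = 17.98°  ✓
  (1,5): δ = 31.95°  ✓
  (1,6): δ = 79.15°  ·
  (2,3): δ = 128.21°  ·
  (2,4): δ = 69.61°  ·
  (2,5): δ = 19.68°  ✓
  (2,6): δ = 27.52°  ✓
  (3,4): δ = 121.41°  ·
  (3,5): δ = 71.48°  ·
  (3,6): δ = 24.28°  ✓
  (4,5): δ = 130.07°  ·
  (4,6): δ = 82.87°  ·
  (5,6): δ = 132.80°  ·
antipodal pairs: 6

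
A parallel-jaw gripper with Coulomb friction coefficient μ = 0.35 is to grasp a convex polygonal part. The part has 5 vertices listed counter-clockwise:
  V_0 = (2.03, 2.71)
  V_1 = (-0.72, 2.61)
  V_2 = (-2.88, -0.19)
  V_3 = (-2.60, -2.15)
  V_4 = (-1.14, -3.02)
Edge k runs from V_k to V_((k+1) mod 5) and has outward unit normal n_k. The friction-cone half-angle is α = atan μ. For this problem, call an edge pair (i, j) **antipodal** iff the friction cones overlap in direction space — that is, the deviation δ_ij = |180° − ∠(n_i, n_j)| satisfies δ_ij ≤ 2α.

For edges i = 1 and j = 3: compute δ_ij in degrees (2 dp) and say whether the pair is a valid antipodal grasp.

α = atan 0.35 = 19.29°;  2α = 38.58°
edge 1: e_1 = (-2.16, -2.80);  n_1 = (-0.7918, +0.6108)
edge 3: e_3 = (+1.46, -0.87);  n_3 = (-0.5119, -0.8590)
∠(n_1, n_3) = 96.86°
δ = |180° − 96.86°| = 83.14°
83.14° > 2α = 38.58°  →  invalid

δ = 83.14°, invalid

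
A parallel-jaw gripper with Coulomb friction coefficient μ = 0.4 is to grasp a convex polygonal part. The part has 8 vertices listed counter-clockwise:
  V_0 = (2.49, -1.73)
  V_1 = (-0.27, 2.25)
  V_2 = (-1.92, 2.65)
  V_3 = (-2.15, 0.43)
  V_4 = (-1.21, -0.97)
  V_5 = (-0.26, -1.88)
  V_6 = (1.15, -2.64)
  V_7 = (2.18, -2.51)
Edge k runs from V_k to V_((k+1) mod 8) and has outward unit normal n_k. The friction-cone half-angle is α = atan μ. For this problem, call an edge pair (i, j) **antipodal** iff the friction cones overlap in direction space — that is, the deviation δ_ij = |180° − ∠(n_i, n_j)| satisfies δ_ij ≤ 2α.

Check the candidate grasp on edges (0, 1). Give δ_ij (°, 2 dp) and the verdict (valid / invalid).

δ = 138.37°, invalid

α = atan 0.4 = 21.80°;  2α = 43.60°
edge 0: e_0 = (-2.76, +3.98);  n_0 = (+0.8217, +0.5699)
edge 1: e_1 = (-1.65, +0.40);  n_1 = (+0.2356, +0.9719)
∠(n_0, n_1) = 41.63°
δ = |180° − 41.63°| = 138.37°
138.37° > 2α = 43.60°  →  invalid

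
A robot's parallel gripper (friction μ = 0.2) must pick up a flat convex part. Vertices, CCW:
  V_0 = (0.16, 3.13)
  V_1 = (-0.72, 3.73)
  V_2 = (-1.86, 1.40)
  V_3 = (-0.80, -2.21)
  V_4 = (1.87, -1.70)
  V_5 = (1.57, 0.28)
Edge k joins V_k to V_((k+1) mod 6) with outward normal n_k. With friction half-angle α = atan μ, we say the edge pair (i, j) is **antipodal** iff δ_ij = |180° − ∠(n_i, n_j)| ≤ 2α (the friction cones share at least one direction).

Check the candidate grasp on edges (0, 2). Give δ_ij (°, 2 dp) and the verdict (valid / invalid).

α = atan 0.2 = 11.31°;  2α = 22.62°
edge 0: e_0 = (-0.88, +0.60);  n_0 = (+0.5633, +0.8262)
edge 2: e_2 = (+1.06, -3.61);  n_2 = (-0.9595, -0.2817)
∠(n_0, n_2) = 140.65°
δ = |180° − 140.65°| = 39.35°
39.35° > 2α = 22.62°  →  invalid

δ = 39.35°, invalid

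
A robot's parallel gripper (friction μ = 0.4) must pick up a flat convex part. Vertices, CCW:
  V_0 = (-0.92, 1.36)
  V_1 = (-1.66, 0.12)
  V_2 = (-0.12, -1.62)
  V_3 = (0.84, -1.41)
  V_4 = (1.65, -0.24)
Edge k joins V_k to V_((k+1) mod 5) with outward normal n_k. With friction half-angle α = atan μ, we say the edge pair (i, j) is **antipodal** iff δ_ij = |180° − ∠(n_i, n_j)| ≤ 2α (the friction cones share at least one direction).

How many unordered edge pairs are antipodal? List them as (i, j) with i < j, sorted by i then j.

count = 2; pairs: (0,3), (1,4)

α = atan 0.4 = 21.80°;  2α = 43.60°
n_0 = (-0.8587, +0.5125)
n_1 = (-0.7488, -0.6628)
n_2 = (+0.2137, -0.9769)
n_3 = (+0.8222, -0.5692)
n_4 = (+0.5285, +0.8489)
  (0,1): δ = 107.66°  ·
  (0,2): δ = 46.83°  ·
  (0,3): δ = 3.87°  ✓
  (0,4): δ = 88.92°  ·
  (1,2): δ = 119.17°  ·
  (1,3): δ = 76.21°  ·
  (1,4): δ = 16.58°  ✓
  (2,3): δ = 137.03°  ·
  (2,4): δ = 44.24°  ·
  (3,4): δ = 87.21°  ·
antipodal pairs: 2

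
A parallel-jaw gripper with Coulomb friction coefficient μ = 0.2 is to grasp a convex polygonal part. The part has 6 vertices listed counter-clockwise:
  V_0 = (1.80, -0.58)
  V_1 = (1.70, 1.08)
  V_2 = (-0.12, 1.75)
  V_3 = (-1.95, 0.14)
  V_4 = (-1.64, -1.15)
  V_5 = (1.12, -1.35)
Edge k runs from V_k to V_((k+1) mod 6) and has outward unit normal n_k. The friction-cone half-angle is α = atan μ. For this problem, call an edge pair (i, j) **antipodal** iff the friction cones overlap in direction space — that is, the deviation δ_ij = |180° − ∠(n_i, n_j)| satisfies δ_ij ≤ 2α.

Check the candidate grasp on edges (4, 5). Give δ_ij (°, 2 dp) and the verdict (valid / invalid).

δ = 127.30°, invalid

α = atan 0.2 = 11.31°;  2α = 22.62°
edge 4: e_4 = (+2.76, -0.20);  n_4 = (-0.0723, -0.9974)
edge 5: e_5 = (+0.68, +0.77);  n_5 = (+0.7496, -0.6619)
∠(n_4, n_5) = 52.70°
δ = |180° − 52.70°| = 127.30°
127.30° > 2α = 22.62°  →  invalid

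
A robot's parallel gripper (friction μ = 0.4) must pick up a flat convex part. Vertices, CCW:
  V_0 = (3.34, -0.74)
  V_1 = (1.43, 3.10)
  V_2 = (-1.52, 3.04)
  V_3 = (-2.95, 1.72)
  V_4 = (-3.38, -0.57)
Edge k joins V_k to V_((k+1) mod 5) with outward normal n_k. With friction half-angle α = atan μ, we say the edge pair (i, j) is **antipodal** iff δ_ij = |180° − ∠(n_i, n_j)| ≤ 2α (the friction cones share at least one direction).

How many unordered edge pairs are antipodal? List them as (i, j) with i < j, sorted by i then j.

α = atan 0.4 = 21.80°;  2α = 43.60°
n_0 = (+0.8954, +0.4453)
n_1 = (-0.0203, +0.9998)
n_2 = (-0.6783, +0.7348)
n_3 = (-0.9828, +0.1845)
n_4 = (-0.0253, -0.9997)
  (0,1): δ = 115.28°  ·
  (0,2): δ = 73.74°  ·
  (0,3): δ = 37.08°  ✓
  (0,4): δ = 62.11°  ·
  (1,2): δ = 138.46°  ·
  (1,3): δ = 101.80°  ·
  (1,4): δ = 2.61°  ✓
  (2,3): δ = 143.34°  ·
  (2,4): δ = 44.16°  ·
  (3,4): δ = 80.81°  ·
antipodal pairs: 2

count = 2; pairs: (0,3), (1,4)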